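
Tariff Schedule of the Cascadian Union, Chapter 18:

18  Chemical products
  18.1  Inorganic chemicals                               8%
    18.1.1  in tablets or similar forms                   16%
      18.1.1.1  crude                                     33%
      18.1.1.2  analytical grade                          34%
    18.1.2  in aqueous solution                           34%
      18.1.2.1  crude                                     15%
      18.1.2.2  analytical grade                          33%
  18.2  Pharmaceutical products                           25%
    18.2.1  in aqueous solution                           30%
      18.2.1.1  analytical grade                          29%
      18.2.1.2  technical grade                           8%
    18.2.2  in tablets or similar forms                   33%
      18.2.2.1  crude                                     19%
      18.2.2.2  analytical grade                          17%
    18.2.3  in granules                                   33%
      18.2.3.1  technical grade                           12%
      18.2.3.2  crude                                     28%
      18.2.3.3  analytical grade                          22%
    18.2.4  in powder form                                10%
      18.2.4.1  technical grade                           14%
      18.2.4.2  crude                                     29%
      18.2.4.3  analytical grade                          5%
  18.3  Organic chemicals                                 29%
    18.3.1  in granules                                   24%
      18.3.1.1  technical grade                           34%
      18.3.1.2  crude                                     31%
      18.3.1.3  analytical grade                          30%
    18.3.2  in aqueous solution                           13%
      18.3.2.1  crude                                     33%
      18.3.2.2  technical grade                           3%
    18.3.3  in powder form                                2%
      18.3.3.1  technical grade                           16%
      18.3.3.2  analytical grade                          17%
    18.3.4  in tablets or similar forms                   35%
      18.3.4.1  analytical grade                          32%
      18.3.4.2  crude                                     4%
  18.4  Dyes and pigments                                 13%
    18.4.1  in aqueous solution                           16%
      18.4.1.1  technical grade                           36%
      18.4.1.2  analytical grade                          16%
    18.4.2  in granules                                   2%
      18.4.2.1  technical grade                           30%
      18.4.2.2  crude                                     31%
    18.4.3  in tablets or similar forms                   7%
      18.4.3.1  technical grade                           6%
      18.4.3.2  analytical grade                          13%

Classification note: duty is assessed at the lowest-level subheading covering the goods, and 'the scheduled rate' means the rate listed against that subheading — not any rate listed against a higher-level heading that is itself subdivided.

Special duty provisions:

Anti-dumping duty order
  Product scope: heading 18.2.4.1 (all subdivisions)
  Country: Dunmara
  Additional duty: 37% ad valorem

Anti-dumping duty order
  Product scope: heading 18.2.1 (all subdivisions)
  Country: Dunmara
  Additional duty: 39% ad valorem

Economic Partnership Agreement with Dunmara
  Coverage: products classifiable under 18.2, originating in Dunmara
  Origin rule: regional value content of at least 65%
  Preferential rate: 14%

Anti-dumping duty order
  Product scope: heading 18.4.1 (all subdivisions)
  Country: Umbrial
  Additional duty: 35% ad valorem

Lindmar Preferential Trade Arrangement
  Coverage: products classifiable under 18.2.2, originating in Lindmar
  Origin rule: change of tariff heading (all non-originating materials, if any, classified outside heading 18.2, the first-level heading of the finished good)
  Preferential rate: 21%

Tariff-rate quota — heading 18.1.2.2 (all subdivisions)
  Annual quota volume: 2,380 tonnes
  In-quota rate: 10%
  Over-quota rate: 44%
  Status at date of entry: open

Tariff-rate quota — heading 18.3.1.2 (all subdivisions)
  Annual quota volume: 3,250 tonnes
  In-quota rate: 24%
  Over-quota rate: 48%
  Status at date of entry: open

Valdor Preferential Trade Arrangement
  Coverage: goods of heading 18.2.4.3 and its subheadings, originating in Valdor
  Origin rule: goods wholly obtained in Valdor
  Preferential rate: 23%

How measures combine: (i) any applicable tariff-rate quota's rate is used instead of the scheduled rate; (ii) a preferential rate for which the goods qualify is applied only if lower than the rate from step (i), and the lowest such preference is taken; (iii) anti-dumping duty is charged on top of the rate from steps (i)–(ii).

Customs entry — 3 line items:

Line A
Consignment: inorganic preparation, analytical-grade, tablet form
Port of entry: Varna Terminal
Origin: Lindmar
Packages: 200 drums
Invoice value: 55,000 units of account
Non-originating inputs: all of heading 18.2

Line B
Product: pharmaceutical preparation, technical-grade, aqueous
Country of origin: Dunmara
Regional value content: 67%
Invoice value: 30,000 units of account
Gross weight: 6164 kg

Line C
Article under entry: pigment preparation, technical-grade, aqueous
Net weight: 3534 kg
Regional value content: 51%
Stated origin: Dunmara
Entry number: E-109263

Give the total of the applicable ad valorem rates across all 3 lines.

Line A: inorganic → 18.1; tablet form → 18.1.1; analytical-grade → 18.1.1.2. Scheduled 34%. Lindmar agreement on 18.2.2: 18.1.1.2 not covered. → 34%.
Line B: pharmaceutical → 18.2; aqueous → 18.2.1; technical-grade → 18.2.1.2. Scheduled 8%. Dunmara agreement on 18.2: RVC ≥ 65% → 14% available; preference 14% not lower than 8% → no reduction; anti-dumping (Dunmara, 18.2.1): +39%; total 8% + 39% = 47%. → 47%.
Line C: pigment → 18.4; aqueous → 18.4.1; technical-grade → 18.4.1.1. Scheduled 36%. Dunmara agreement on 18.2: 18.4.1.1 not covered. → 36%.
Sum: 34% + 47% + 36% = 117%.

117%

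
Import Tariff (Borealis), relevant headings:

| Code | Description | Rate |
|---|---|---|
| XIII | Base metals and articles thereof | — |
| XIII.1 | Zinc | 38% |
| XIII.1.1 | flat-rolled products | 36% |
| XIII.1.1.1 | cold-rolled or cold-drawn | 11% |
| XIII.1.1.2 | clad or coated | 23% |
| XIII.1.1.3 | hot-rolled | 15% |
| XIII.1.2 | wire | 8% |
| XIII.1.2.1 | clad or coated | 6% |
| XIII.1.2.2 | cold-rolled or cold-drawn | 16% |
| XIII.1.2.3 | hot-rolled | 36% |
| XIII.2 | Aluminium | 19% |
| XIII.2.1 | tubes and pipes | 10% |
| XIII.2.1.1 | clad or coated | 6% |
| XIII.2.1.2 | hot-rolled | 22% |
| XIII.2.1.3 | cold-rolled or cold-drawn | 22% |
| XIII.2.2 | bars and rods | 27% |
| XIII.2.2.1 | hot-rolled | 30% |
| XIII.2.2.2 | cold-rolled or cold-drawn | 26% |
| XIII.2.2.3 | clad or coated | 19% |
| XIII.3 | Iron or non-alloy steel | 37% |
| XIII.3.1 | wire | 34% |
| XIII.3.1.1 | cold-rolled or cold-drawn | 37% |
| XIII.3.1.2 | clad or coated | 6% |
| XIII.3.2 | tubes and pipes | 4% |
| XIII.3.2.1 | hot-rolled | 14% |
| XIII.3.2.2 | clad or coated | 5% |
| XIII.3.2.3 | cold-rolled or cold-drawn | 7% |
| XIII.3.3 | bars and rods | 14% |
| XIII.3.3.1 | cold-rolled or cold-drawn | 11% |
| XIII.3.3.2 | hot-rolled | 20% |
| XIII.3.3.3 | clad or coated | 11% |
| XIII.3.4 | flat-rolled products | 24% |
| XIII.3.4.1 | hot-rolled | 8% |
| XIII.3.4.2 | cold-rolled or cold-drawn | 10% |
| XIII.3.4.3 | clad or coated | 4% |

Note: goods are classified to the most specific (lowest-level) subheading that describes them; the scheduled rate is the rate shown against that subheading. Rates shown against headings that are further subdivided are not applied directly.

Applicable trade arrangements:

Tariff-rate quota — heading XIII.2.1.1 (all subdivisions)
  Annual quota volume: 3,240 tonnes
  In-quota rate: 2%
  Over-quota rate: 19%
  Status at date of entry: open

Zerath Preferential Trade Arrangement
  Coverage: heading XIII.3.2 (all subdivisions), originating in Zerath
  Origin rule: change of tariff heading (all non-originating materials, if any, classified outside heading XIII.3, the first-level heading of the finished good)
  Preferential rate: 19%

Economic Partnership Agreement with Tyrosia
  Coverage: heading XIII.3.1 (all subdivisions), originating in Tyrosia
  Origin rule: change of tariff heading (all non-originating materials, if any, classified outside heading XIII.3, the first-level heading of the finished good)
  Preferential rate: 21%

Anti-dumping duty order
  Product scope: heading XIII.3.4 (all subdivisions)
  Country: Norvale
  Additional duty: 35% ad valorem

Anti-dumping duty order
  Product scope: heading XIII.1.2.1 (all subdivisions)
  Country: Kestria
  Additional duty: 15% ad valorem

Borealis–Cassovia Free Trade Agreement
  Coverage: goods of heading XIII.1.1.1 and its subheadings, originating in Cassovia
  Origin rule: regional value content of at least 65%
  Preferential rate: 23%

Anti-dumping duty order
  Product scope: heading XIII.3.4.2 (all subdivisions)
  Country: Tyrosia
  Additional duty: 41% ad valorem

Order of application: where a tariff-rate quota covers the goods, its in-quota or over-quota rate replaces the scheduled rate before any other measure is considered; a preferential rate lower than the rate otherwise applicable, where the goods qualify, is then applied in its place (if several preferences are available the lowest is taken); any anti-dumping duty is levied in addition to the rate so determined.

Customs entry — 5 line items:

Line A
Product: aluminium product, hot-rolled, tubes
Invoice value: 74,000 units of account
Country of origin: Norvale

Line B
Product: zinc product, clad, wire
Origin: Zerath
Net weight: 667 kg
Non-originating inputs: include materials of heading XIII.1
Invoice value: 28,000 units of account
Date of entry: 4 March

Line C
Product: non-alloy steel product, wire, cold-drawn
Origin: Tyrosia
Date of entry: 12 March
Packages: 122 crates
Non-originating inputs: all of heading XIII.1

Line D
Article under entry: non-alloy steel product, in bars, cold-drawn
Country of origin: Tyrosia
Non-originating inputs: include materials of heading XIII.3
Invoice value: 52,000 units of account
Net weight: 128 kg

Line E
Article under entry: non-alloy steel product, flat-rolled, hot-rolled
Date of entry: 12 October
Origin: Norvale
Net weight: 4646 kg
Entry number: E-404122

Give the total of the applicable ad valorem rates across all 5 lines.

103%

Line A: aluminium → XIII.2; tubes → XIII.2.1; hot-rolled → XIII.2.1.2. Scheduled 22%. No special measure applies. → 22%.
Line B: zinc → XIII.1; wire → XIII.1.2; clad → XIII.1.2.1. Scheduled 6%. Zerath agreement on XIII.3.2: XIII.1.2.1 not covered. → 6%.
Line C: non-alloy steel → XIII.3; wire → XIII.3.1; cold-drawn → XIII.3.1.1. Scheduled 37%. Tyrosia agreement on XIII.3.1: CTH met → 21% available; preferential 21%. → 21%.
Line D: non-alloy steel → XIII.3; in bars → XIII.3.3; cold-drawn → XIII.3.3.1. Scheduled 11%. Tyrosia agreement on XIII.3.1: XIII.3.3.1 not covered. → 11%.
Line E: non-alloy steel → XIII.3; flat-rolled → XIII.3.4; hot-rolled → XIII.3.4.1. Scheduled 8%. anti-dumping (Norvale, XIII.3.4): +35%; total 8% + 35% = 43%. → 43%.
Sum: 22% + 6% + 21% + 11% + 43% = 103%.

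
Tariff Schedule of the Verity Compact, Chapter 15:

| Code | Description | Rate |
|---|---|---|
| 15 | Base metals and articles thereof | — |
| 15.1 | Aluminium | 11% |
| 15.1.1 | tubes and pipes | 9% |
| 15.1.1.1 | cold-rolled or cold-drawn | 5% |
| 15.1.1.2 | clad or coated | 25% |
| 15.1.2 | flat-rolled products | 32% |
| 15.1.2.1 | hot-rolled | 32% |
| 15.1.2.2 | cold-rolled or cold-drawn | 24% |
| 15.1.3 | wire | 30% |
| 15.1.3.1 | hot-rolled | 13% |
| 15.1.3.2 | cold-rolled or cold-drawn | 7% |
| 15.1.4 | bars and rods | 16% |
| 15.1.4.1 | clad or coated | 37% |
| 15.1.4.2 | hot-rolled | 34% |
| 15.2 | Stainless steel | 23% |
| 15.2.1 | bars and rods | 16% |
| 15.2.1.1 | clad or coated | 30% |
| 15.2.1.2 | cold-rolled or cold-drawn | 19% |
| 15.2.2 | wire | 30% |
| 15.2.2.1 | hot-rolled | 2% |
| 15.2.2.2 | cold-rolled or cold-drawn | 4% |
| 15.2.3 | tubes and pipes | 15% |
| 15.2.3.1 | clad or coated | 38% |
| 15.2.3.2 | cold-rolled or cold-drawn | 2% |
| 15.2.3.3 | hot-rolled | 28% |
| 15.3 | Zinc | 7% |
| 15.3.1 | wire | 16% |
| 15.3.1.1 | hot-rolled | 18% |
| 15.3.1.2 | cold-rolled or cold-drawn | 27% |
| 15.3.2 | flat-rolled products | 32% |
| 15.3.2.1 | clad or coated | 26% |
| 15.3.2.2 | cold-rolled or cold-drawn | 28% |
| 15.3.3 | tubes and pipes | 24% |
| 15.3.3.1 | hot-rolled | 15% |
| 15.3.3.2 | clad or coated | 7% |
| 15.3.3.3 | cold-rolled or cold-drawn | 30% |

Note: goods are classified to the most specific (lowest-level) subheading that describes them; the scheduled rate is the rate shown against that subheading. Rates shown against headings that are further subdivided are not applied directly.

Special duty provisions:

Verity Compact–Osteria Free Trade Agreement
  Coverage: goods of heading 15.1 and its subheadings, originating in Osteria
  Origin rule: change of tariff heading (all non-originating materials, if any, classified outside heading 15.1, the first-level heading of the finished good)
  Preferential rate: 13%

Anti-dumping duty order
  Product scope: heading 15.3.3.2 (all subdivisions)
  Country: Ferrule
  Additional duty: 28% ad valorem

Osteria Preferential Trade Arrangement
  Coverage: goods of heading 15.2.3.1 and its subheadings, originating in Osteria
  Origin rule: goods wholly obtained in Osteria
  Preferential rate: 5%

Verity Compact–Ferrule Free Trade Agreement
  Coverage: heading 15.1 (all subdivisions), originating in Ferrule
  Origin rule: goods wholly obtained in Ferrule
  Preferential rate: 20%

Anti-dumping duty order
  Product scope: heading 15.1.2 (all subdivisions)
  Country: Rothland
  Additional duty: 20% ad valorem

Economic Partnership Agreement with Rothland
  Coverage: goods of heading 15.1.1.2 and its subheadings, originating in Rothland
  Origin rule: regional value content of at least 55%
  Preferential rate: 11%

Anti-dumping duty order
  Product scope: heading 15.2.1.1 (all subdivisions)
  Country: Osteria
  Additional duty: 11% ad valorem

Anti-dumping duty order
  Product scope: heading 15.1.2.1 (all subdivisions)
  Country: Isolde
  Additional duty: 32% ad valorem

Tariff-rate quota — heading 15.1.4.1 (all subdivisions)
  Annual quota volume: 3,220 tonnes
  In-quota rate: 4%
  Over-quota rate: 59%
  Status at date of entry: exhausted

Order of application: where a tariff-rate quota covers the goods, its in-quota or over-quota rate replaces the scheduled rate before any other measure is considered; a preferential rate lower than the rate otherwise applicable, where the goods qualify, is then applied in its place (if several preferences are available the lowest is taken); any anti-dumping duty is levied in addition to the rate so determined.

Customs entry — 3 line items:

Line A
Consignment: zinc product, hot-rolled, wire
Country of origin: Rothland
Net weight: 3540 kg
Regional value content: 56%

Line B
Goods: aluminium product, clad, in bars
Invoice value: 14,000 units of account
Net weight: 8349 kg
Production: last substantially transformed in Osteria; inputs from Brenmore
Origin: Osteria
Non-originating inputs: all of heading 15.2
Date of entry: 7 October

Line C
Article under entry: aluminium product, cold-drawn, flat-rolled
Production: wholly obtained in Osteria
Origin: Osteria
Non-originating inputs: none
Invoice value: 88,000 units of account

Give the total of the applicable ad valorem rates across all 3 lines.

Line A: zinc → 15.3; wire → 15.3.1; hot-rolled → 15.3.1.1. Scheduled 18%. Rothland agreement on 15.1.1.2: 15.3.1.1 not covered. → 18%.
Line B: aluminium → 15.1; in bars → 15.1.4; clad → 15.1.4.1. Scheduled 37%. quota on 15.1.4.1 exhausted → over-quota 59%; Osteria agreement on 15.1: CTH met → 13% available; Osteria agreement on 15.2.3.1: 15.1.4.1 not covered; preferential 13%. → 13%.
Line C: aluminium → 15.1; flat-rolled → 15.1.2; cold-drawn → 15.1.2.2. Scheduled 24%. Osteria agreement on 15.1: CTH met → 13% available; Osteria agreement on 15.2.3.1: 15.1.2.2 not covered; preferential 13%. → 13%.
Sum: 18% + 13% + 13% = 44%.

44%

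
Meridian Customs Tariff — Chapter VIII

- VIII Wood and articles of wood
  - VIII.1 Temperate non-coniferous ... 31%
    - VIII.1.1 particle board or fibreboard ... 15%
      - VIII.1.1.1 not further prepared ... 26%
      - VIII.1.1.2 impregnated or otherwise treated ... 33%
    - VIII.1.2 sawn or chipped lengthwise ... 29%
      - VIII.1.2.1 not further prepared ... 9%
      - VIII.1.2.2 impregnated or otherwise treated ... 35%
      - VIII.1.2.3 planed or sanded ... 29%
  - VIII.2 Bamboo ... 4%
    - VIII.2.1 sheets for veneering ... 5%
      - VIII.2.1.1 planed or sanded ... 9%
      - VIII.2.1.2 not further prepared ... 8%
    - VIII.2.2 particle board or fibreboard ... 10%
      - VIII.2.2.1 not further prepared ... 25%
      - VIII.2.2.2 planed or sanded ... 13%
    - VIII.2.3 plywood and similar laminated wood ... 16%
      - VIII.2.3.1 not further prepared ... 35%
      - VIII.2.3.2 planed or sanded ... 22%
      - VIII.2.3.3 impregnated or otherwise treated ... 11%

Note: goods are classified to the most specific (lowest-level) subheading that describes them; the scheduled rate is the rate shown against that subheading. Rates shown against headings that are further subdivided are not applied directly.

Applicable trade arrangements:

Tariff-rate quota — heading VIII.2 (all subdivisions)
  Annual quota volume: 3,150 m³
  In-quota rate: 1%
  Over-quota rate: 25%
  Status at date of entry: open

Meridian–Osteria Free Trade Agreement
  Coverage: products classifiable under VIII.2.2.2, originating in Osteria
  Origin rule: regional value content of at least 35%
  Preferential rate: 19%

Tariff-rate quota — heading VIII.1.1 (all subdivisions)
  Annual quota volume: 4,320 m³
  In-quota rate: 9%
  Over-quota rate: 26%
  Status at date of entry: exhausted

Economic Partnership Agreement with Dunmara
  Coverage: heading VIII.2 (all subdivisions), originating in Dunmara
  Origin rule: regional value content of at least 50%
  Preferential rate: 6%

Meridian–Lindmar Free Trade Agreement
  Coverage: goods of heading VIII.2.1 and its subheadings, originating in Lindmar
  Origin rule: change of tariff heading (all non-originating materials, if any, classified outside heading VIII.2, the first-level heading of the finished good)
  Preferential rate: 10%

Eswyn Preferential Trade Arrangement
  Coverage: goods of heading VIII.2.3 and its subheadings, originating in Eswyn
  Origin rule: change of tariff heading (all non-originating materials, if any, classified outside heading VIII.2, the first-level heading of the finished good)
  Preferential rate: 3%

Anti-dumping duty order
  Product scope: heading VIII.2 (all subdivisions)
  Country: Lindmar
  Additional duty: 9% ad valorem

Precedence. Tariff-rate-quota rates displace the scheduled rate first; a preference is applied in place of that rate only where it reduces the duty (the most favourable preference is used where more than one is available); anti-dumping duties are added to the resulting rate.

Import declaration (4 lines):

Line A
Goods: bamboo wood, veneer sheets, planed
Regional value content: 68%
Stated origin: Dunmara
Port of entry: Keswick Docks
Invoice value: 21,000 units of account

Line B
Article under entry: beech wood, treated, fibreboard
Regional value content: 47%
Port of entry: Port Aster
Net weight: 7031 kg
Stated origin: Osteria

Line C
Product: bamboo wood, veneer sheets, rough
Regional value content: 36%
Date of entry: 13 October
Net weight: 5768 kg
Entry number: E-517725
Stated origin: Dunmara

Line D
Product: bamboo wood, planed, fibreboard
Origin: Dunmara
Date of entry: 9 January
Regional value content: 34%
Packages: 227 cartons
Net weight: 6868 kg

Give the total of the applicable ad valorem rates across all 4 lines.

29%

Line A: bamboo → VIII.2; veneer sheets → VIII.2.1; planed → VIII.2.1.1. Scheduled 9%. quota on VIII.2 open → in-quota 1%; Dunmara agreement on VIII.2: RVC ≥ 50% → 6% available; preference 6% not lower than 1% → no reduction. → 1%.
Line B: beech → VIII.1; fibreboard → VIII.1.1; treated → VIII.1.1.2. Scheduled 33%. quota on VIII.1.1 exhausted → over-quota 26%; Osteria agreement on VIII.2.2.2: VIII.1.1.2 not covered. → 26%.
Line C: bamboo → VIII.2; veneer sheets → VIII.2.1; rough → VIII.2.1.2. Scheduled 8%. quota on VIII.2 open → in-quota 1%; Dunmara agreement on VIII.2: RVC < 50%. → 1%.
Line D: bamboo → VIII.2; fibreboard → VIII.2.2; planed → VIII.2.2.2. Scheduled 13%. quota on VIII.2 open → in-quota 1%; Dunmara agreement on VIII.2: RVC < 50%. → 1%.
Sum: 1% + 26% + 1% + 1% = 29%.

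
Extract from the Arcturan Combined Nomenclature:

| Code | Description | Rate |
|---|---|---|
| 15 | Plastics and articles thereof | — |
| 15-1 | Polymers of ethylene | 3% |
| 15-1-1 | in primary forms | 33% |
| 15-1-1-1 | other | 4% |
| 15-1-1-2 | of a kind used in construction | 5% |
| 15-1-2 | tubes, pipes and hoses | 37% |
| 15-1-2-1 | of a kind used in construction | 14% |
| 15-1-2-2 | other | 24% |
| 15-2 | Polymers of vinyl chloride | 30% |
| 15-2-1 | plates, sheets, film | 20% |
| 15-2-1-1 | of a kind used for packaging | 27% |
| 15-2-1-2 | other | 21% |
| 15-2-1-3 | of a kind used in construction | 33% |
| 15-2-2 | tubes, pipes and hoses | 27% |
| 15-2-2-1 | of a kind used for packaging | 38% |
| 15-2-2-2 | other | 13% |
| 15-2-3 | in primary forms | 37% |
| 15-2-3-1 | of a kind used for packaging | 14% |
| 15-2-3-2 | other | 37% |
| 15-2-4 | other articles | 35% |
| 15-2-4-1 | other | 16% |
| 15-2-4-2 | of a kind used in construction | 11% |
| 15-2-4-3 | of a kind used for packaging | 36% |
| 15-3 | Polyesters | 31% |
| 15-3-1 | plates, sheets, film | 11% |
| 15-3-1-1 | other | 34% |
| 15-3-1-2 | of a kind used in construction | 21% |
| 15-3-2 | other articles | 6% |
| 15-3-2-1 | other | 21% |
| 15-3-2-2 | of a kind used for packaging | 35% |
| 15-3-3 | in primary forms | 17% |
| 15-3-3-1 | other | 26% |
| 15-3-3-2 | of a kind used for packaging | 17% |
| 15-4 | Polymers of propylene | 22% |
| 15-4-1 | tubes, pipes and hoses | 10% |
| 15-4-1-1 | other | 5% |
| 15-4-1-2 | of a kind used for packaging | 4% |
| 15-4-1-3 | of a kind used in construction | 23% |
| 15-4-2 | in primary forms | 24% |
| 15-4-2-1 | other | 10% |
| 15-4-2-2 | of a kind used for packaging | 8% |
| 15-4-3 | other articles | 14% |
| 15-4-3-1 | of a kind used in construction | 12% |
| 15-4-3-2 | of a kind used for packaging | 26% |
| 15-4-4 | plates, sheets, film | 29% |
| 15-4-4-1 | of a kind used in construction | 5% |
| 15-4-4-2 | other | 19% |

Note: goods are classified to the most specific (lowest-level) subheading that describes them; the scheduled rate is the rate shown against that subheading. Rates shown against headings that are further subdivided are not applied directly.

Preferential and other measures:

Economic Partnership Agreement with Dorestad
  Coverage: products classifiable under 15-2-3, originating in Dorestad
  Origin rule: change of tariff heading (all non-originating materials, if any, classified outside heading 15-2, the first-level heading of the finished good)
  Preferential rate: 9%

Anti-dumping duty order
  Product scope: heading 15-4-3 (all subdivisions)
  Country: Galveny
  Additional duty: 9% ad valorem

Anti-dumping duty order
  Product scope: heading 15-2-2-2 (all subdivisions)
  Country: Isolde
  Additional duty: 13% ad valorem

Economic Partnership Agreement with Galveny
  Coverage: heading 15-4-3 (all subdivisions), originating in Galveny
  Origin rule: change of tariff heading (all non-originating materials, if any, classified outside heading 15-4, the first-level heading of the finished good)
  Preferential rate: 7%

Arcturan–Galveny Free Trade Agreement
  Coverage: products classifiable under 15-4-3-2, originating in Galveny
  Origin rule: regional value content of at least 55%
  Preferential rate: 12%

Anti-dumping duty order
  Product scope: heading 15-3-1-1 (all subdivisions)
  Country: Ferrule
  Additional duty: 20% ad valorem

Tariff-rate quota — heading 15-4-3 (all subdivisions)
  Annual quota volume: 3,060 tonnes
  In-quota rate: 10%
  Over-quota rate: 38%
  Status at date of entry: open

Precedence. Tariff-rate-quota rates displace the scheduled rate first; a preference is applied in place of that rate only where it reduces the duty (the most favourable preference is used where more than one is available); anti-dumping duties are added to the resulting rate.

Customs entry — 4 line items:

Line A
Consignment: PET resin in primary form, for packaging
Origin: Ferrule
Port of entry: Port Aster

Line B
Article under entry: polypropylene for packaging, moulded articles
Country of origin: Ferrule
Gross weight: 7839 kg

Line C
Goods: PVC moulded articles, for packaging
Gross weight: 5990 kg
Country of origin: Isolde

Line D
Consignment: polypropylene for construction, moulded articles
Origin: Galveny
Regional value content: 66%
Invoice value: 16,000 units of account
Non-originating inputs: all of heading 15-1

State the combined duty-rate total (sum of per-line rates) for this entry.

Line A: PET → 15-3; resin in primary form → 15-3-3; for packaging → 15-3-3-2. Scheduled 17%. No special measure applies. → 17%.
Line B: polypropylene → 15-4; moulded articles → 15-4-3; for packaging → 15-4-3-2. Scheduled 26%. quota on 15-4-3 open → in-quota 10%. → 10%.
Line C: PVC → 15-2; moulded articles → 15-2-4; for packaging → 15-2-4-3. Scheduled 36%. No special measure applies. → 36%.
Line D: polypropylene → 15-4; moulded articles → 15-4-3; for construction → 15-4-3-1. Scheduled 12%. quota on 15-4-3 open → in-quota 10%; Galveny agreement on 15-4-3: CTH met → 7% available; Galveny agreement on 15-4-3-2: 15-4-3-1 not covered; preferential 7%; anti-dumping (Galveny, 15-4-3): +9%; total 7% + 9% = 16%. → 16%.
Sum: 17% + 10% + 36% + 16% = 79%.

79%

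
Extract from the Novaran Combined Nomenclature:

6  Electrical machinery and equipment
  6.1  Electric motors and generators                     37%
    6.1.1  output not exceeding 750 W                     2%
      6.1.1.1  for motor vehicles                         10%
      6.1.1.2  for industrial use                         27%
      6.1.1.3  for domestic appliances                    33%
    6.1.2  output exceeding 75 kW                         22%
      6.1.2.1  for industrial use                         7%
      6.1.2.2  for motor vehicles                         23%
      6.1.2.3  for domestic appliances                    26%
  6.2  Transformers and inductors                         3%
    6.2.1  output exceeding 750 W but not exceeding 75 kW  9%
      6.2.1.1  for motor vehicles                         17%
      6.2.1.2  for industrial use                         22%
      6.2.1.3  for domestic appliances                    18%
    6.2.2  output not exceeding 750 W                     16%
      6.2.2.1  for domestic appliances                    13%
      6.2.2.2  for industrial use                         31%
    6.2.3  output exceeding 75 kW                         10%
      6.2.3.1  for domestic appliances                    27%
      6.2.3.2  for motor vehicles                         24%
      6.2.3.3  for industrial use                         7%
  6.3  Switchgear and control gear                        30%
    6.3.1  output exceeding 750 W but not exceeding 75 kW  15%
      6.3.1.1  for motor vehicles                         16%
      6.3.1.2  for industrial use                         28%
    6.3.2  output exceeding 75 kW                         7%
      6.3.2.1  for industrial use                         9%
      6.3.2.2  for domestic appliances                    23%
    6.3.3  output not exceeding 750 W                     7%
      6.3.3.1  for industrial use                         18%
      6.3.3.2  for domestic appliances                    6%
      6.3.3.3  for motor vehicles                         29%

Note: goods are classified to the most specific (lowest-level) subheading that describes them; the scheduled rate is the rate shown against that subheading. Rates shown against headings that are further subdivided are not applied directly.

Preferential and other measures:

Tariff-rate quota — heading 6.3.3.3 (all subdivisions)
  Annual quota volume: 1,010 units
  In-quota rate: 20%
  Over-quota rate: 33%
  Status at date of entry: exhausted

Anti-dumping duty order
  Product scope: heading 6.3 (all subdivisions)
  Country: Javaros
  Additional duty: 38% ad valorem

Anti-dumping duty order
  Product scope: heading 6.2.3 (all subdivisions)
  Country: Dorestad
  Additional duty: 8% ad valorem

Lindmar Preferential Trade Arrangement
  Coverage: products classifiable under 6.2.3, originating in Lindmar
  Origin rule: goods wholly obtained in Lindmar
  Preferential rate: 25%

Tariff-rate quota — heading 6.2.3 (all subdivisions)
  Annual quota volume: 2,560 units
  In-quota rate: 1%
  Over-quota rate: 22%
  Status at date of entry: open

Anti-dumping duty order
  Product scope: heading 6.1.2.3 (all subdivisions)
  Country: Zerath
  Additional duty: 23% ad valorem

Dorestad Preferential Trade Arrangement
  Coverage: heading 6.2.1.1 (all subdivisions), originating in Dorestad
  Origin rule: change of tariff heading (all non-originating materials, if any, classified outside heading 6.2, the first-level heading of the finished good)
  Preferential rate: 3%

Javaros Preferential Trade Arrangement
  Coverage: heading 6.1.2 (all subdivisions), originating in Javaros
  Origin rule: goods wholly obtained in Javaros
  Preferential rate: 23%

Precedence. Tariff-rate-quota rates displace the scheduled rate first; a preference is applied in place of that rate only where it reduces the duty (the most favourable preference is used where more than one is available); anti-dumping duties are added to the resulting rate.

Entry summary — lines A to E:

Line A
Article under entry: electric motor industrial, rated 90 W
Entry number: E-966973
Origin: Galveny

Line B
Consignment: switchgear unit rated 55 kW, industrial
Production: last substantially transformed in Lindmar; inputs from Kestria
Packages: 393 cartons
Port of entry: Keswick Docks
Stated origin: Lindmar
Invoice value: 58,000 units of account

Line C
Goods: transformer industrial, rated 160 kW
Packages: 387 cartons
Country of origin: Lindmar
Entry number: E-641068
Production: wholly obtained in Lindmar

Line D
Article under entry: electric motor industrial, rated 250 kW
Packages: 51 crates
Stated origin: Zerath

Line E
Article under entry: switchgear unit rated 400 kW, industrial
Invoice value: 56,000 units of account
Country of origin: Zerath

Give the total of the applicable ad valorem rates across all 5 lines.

Line A: electric motor → 6.1; rated 90 W → 6.1.1; industrial → 6.1.1.2. Scheduled 27%. No special measure applies. → 27%.
Line B: switchgear unit → 6.3; rated 55 kW → 6.3.1; industrial → 6.3.1.2. Scheduled 28%. Lindmar agreement on 6.2.3: 6.3.1.2 not covered. → 28%.
Line C: transformer → 6.2; rated 160 kW → 6.2.3; industrial → 6.2.3.3. Scheduled 7%. quota on 6.2.3 open → in-quota 1%; Lindmar agreement on 6.2.3: wholly obtained → 25% available; preference 25% not lower than 1% → no reduction. → 1%.
Line D: electric motor → 6.1; rated 250 kW → 6.1.2; industrial → 6.1.2.1. Scheduled 7%. No special measure applies. → 7%.
Line E: switchgear unit → 6.3; rated 400 kW → 6.3.2; industrial → 6.3.2.1. Scheduled 9%. No special measure applies. → 9%.
Sum: 27% + 28% + 1% + 7% + 9% = 72%.

72%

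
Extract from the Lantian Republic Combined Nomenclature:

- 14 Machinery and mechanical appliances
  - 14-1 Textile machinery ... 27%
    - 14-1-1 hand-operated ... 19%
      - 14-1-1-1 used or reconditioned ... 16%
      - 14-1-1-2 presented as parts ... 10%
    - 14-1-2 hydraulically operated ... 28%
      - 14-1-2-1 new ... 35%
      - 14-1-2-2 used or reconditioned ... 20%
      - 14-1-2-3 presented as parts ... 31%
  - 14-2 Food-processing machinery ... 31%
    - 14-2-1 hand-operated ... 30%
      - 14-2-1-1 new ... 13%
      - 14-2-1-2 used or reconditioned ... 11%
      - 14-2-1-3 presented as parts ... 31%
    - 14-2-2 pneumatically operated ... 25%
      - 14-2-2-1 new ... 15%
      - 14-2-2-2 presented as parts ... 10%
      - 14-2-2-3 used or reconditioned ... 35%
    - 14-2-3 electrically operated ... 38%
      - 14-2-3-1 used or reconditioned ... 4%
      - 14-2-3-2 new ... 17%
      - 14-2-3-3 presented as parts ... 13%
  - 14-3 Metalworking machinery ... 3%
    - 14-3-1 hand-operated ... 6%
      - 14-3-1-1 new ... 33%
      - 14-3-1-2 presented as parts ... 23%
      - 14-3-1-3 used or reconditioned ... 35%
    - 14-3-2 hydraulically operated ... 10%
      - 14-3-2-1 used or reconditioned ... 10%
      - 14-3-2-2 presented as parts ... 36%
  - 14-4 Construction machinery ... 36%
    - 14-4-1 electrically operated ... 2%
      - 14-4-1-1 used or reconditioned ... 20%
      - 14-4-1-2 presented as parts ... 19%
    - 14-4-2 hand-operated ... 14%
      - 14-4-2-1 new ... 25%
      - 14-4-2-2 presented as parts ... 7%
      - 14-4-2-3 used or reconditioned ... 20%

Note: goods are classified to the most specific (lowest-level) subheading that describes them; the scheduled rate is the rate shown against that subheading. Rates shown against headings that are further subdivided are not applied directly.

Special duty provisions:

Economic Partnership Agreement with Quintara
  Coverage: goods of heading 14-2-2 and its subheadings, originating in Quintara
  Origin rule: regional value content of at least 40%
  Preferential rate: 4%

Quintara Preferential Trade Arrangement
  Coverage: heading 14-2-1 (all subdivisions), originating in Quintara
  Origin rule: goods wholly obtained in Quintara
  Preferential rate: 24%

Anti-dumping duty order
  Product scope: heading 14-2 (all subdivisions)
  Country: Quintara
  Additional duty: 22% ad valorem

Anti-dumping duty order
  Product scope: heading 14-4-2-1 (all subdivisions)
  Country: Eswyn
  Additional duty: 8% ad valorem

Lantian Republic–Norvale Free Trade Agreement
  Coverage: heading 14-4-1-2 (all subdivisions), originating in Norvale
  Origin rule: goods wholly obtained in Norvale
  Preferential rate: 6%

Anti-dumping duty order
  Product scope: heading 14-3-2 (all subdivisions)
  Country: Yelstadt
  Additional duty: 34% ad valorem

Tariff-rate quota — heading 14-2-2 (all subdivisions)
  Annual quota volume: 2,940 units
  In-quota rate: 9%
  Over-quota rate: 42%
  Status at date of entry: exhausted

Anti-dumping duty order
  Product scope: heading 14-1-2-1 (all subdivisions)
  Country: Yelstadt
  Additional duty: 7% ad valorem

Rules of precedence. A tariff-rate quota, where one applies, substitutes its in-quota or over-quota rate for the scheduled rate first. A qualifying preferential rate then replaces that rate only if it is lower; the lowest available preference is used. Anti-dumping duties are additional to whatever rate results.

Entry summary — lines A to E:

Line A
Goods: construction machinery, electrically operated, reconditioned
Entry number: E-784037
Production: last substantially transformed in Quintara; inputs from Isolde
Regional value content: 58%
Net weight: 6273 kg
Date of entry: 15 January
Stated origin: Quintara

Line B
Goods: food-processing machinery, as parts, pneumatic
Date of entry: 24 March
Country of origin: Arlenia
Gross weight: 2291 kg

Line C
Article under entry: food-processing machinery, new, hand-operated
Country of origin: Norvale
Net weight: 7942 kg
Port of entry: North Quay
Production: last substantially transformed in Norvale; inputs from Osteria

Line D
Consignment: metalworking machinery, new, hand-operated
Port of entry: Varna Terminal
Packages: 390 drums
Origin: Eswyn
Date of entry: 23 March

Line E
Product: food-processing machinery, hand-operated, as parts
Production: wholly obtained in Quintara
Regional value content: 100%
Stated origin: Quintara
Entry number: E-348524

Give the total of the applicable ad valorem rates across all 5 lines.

154%

Line A: construction → 14-4; electrically operated → 14-4-1; reconditioned → 14-4-1-1. Scheduled 20%. Quintara agreement on 14-2-2: 14-4-1-1 not covered; Quintara agreement on 14-2-1: 14-4-1-1 not covered. → 20%.
Line B: food-processing → 14-2; pneumatic → 14-2-2; as parts → 14-2-2-2. Scheduled 10%. quota on 14-2-2 exhausted → over-quota 42%. → 42%.
Line C: food-processing → 14-2; hand-operated → 14-2-1; new → 14-2-1-1. Scheduled 13%. Norvale agreement on 14-4-1-2: 14-2-1-1 not covered. → 13%.
Line D: metalworking → 14-3; hand-operated → 14-3-1; new → 14-3-1-1. Scheduled 33%. No special measure applies. → 33%.
Line E: food-processing → 14-2; hand-operated → 14-2-1; as parts → 14-2-1-3. Scheduled 31%. Quintara agreement on 14-2-2: 14-2-1-3 not covered; Quintara agreement on 14-2-1: wholly obtained → 24% available; preferential 24%; anti-dumping (Quintara, 14-2): +22%; total 24% + 22% = 46%. → 46%.
Sum: 20% + 42% + 13% + 33% + 46% = 154%.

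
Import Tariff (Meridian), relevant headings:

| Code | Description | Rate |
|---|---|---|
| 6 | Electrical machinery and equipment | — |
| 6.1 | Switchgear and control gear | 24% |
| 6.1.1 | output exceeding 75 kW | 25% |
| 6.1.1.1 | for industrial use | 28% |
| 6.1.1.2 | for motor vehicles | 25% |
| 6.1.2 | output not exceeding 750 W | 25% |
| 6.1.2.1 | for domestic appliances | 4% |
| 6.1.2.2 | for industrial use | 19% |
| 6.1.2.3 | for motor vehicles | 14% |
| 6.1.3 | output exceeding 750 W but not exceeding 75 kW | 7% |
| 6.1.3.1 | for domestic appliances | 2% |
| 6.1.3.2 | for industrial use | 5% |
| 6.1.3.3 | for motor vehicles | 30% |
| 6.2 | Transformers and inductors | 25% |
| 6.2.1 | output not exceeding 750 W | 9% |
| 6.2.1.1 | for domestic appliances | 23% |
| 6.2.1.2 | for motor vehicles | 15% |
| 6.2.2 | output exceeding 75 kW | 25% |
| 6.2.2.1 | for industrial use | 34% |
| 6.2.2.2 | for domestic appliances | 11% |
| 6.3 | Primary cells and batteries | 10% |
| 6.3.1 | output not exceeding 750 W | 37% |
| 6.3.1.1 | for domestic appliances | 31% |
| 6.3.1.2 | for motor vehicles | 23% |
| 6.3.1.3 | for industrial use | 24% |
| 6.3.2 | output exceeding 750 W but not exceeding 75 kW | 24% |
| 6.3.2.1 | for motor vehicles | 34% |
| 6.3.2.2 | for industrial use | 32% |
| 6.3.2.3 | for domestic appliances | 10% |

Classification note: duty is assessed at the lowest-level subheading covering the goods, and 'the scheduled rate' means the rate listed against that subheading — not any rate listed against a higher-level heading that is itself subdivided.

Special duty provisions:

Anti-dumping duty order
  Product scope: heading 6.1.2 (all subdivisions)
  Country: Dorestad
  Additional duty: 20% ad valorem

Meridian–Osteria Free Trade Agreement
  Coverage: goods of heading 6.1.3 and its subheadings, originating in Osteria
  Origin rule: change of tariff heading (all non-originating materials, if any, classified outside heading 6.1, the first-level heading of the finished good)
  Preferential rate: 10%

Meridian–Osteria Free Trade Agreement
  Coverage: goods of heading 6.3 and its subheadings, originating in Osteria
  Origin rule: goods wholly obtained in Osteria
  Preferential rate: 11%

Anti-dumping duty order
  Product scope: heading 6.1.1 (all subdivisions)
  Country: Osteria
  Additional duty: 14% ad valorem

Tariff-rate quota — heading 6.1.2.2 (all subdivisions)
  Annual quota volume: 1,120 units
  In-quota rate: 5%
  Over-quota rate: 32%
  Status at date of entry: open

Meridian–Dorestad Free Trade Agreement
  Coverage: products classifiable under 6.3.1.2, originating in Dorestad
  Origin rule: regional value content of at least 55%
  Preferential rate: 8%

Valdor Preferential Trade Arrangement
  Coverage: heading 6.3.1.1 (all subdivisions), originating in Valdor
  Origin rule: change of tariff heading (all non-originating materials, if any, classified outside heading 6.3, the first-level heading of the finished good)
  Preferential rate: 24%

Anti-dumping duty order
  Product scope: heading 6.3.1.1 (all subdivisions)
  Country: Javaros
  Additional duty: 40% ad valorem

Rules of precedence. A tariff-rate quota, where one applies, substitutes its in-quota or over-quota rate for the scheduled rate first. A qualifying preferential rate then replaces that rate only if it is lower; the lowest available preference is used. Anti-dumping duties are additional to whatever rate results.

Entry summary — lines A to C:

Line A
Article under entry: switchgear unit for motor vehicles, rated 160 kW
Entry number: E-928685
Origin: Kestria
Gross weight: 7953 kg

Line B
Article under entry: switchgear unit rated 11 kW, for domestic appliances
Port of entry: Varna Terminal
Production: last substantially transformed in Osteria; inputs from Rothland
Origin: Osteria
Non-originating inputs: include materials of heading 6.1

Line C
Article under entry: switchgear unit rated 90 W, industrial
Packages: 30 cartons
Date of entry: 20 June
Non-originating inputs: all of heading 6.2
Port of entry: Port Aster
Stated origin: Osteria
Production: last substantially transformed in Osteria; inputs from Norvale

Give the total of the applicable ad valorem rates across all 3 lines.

Line A: switchgear unit → 6.1; rated 160 kW → 6.1.1; for motor vehicles → 6.1.1.2. Scheduled 25%. No special measure applies. → 25%.
Line B: switchgear unit → 6.1; rated 11 kW → 6.1.3; for domestic appliances → 6.1.3.1. Scheduled 2%. Osteria agreement on 6.1.3: CTH not met; Osteria agreement on 6.3: 6.1.3.1 not covered. → 2%.
Line C: switchgear unit → 6.1; rated 90 W → 6.1.2; industrial → 6.1.2.2. Scheduled 19%. quota on 6.1.2.2 open → in-quota 5%; Osteria agreement on 6.1.3: 6.1.2.2 not covered; Osteria agreement on 6.3: 6.1.2.2 not covered. → 5%.
Sum: 25% + 2% + 5% = 32%.

32%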